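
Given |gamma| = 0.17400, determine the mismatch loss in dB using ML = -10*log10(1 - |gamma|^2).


ML = -10 * log10(1 - 0.17400^2) = -10 * log10(0.969724) = 0.1335 dB

0.1335 dB


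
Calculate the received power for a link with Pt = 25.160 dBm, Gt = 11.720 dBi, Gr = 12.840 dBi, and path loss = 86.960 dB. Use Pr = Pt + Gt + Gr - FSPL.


Pr = 25.160 + 11.720 + 12.840 - 86.960 = -37.24 dBm

-37.24 dBm


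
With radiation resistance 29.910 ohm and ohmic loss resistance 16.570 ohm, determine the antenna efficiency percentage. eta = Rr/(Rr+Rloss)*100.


eta = 29.910 / (29.910 + 16.570) * 100 = 64.35%

64.35%


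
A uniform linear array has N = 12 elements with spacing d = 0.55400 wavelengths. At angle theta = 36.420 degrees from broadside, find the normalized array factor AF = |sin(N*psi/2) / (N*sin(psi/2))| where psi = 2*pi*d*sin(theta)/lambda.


psi = 2*pi*0.55400*sin(36.420 deg) = 2.066601 rad
AF = |sin(12*2.066601/2) / (12*sin(2.066601/2))| = 0.01610

0.01610


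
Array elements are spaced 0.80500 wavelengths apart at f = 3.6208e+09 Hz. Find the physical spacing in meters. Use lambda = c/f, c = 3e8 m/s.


lambda = c / f = 3.0000e+08 / 3.6208e+09 = 0.08285462 m
d = 0.80500 * 0.08285462 = 0.06670 m

0.06670 m


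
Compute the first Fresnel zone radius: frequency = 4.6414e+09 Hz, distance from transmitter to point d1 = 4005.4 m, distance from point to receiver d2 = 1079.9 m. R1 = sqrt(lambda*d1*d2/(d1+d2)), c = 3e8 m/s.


lambda = c / f = 3.0000e+08 / 4.6414e+09 = 0.06463567 m
R1 = sqrt(0.06463567 * 4005.4 * 1079.9 / (4005.4 + 1079.9)) = 7.415 m

7.415 m


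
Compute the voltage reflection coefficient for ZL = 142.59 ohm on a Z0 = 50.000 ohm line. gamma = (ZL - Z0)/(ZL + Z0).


gamma = (142.59 - 50.000) / (142.59 + 50.000) = 0.4808

0.4808


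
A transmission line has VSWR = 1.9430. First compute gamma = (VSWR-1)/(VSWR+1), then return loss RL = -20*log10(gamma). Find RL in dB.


gamma = (1.9430 - 1) / (1.9430 + 1) = 0.3204213
RL = -20 * log10(0.3204213) = 9.886 dB

9.886 dB


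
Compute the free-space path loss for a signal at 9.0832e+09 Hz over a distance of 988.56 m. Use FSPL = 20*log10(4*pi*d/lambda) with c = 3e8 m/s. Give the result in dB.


lambda = c / f = 3.0000e+08 / 9.0832e+09 = 0.03302801 m
FSPL = 20 * log10(4*pi*988.56/0.03302801) = 111.5 dB

111.5 dB


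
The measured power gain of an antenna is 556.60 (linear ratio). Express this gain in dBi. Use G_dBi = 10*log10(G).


G_dBi = 10 * log10(556.60) = 27.46 dBi

27.46 dBi


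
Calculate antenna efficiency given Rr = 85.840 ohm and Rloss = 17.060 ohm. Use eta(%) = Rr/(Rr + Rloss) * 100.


eta = 85.840 / (85.840 + 17.060) * 100 = 83.42%

83.42%


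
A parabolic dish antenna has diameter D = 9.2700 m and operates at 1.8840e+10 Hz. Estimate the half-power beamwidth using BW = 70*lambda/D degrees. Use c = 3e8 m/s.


lambda = c / f = 3.0000e+08 / 1.8840e+10 = 0.01592357 m
BW = 70 * 0.01592357 / 9.2700 = 0.1202 deg

0.1202 deg


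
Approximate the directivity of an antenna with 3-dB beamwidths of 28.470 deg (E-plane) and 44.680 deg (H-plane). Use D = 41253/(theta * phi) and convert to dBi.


D_linear = 41253 / (28.470 * 44.680) = 32.43059
D_dBi = 10 * log10(32.43059) = 15.11 dBi

15.11 dBi


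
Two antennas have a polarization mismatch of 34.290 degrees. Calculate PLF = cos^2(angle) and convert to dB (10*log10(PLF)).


PLF_linear = cos^2(34.290 deg) = 0.6826009
PLF_dB = 10 * log10(0.6826009) = -1.658 dB

-1.658 dB


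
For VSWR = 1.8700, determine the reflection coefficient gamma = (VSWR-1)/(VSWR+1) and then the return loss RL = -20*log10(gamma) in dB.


gamma = (1.8700 - 1) / (1.8700 + 1) = 0.3031359
RL = -20 * log10(0.3031359) = 10.37 dB

10.37 dB


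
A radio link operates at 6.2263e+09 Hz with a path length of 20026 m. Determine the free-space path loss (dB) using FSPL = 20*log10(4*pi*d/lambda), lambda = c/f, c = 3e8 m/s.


lambda = c / f = 3.0000e+08 / 6.2263e+09 = 0.04818271 m
FSPL = 20 * log10(4*pi*20026/0.04818271) = 134.4 dB

134.4 dB


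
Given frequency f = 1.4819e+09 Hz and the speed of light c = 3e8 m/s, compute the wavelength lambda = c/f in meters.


lambda = c / f = 3.0000e+08 / 1.4819e+09 = 0.2024 m

0.2024 m


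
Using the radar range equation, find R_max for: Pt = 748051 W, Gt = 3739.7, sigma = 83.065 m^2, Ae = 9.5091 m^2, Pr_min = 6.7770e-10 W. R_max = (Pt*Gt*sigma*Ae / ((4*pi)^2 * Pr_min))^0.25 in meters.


R^4 = 748051*3739.7*83.065*9.5091 / ((4*pi)^2 * 6.7770e-10) = 2.064754e+19
R_max = 2.064754e+19^0.25 = 67409 m

67409 m


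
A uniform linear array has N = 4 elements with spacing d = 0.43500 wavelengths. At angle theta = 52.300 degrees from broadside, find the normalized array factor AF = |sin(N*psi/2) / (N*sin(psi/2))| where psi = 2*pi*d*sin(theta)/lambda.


psi = 2*pi*0.43500*sin(52.300 deg) = 2.162561 rad
AF = |sin(4*2.162561/2) / (4*sin(2.162561/2))| = 0.2623

0.2623


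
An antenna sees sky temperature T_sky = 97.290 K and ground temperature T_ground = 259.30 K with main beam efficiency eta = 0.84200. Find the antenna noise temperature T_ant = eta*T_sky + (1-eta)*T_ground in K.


T_ant = 0.84200 * 97.290 + (1 - 0.84200) * 259.30 = 122.9 K

122.9 K


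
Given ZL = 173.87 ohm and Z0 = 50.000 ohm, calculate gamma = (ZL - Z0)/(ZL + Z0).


gamma = (173.87 - 50.000) / (173.87 + 50.000) = 0.5533

0.5533


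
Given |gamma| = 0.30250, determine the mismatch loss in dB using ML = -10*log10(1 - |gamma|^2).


ML = -10 * log10(1 - 0.30250^2) = -10 * log10(0.90849375) = 0.4168 dB

0.4168 dB


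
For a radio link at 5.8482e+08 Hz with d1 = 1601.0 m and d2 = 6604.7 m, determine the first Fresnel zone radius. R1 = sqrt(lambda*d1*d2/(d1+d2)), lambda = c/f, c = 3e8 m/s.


lambda = c / f = 3.0000e+08 / 5.8482e+08 = 0.5129784 m
R1 = sqrt(0.5129784 * 1601.0 * 6604.7 / (1601.0 + 6604.7)) = 25.71 m

25.71 m


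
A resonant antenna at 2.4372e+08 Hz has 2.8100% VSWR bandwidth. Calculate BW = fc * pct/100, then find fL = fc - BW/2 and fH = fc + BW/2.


BW = 2.4372e+08 * 2.8100/100 = 6.848532e+06 Hz
fL = 2.4372e+08 - 6.848532e+06/2 = 2.403e+08 Hz
fH = 2.4372e+08 + 6.848532e+06/2 = 2.471e+08 Hz

BW=6.849e+06 Hz, fL=2.403e+08 Hz, fH=2.471e+08 Hz


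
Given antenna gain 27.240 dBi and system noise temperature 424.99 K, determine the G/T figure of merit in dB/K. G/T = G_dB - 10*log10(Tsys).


G/T = 27.240 - 10*log10(424.99) = 27.240 - 26.28379 = 0.9562 dB/K

0.9562 dB/K


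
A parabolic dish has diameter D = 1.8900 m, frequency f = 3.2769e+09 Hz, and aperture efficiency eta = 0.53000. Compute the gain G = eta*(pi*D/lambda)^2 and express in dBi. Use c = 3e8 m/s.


lambda = c / f = 3.0000e+08 / 3.2769e+09 = 0.09154994 m
G_linear = 0.53000 * (pi * 1.8900 / 0.09154994)^2 = 2229.375
G_dBi = 10 * log10(2229.375) = 33.48 dBi

33.48 dBi


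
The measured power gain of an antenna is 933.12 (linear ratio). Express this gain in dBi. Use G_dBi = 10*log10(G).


G_dBi = 10 * log10(933.12) = 29.70 dBi

29.70 dBi


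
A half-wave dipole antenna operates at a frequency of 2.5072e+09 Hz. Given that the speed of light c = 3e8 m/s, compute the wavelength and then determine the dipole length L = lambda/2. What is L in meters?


lambda = c / f = 3.0000e+08 / 2.5072e+09 = 0.1196554 m
L = lambda / 2 = 0.1196554 / 2 = 0.05983 m

0.05983 m


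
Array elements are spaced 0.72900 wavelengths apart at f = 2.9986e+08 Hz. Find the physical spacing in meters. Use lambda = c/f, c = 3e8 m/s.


lambda = c / f = 3.0000e+08 / 2.9986e+08 = 1.000467 m
d = 0.72900 * 1.000467 = 0.7293 m

0.7293 m


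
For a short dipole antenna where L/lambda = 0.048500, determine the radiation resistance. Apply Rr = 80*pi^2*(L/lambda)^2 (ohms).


Rr = 80 * pi^2 * (0.048500)^2 = 80 * 9.869604 * 2.352250e-03 = 1.857 ohm

1.857 ohm


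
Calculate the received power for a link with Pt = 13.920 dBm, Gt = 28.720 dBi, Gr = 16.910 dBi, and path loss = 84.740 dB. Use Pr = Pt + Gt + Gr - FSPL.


Pr = 13.920 + 28.720 + 16.910 - 84.740 = -25.19 dBm

-25.19 dBm


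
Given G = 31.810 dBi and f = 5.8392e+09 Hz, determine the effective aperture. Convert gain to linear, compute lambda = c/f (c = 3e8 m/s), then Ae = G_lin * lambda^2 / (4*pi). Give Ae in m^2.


lambda = c / f = 3.0000e+08 / 5.8392e+09 = 0.05137690 m
G_linear = 10^(31.810/10) = 1517.050
Ae = G_linear * lambda^2 / (4*pi) = 1517.050 * 0.05137690^2 / (4*pi) = 0.3187 m^2

0.3187 m^2


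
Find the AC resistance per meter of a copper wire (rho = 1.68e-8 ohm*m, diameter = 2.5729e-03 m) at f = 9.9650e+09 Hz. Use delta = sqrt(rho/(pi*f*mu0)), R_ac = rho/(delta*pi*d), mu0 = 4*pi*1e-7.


delta = sqrt(1.68e-8 / (pi * 9.9650e+09 * 4*pi*1e-7)) = 6.534857e-07 m
R_ac = 1.68e-8 / (6.534857e-07 * pi * 2.5729e-03) = 3.181 ohm/m

3.181 ohm/m


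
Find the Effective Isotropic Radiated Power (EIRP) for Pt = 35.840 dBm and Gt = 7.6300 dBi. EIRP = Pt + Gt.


EIRP = Pt + Gt = 35.840 + 7.6300 = 43.47 dBm

43.47 dBm


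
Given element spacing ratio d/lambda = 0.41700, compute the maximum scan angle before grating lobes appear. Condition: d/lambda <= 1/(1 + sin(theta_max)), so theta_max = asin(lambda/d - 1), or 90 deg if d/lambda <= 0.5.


lambda/d - 1 = 1/0.41700 - 1 = 1.398082 >= 1
d/lambda <= 0.5, so the array can scan to endfire without grating lobes: theta_max = 90 deg

90 deg


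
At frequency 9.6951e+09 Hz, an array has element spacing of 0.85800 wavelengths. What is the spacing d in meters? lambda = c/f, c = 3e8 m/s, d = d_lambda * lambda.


lambda = c / f = 3.0000e+08 / 9.6951e+09 = 0.03094347 m
d = 0.85800 * 0.03094347 = 0.02655 m

0.02655 m


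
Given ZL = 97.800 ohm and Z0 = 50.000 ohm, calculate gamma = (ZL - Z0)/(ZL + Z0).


gamma = (97.800 - 50.000) / (97.800 + 50.000) = 0.3234

0.3234


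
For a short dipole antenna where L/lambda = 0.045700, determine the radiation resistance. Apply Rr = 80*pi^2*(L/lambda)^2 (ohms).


Rr = 80 * pi^2 * (0.045700)^2 = 80 * 9.869604 * 2.088490e-03 = 1.649 ohm

1.649 ohm


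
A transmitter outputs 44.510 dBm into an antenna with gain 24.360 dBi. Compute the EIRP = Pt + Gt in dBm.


EIRP = Pt + Gt = 44.510 + 24.360 = 68.87 dBm

68.87 dBm


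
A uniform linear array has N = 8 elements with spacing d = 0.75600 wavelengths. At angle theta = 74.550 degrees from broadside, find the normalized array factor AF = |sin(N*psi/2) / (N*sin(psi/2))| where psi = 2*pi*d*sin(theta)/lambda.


psi = 2*pi*0.75600*sin(74.550 deg) = 4.578436 rad
AF = |sin(8*4.578436/2) / (8*sin(4.578436/2))| = 0.08477

0.08477


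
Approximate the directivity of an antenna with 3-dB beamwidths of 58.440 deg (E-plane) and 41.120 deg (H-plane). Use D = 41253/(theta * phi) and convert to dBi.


D_linear = 41253 / (58.440 * 41.120) = 17.16691
D_dBi = 10 * log10(17.16691) = 12.35 dBi

12.35 dBi


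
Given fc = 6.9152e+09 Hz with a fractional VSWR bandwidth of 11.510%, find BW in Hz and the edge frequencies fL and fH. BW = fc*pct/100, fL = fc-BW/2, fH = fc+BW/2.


BW = 6.9152e+09 * 11.510/100 = 7.959395e+08 Hz
fL = 6.9152e+09 - 7.959395e+08/2 = 6.517e+09 Hz
fH = 6.9152e+09 + 7.959395e+08/2 = 7.313e+09 Hz

BW=7.959e+08 Hz, fL=6.517e+09 Hz, fH=7.313e+09 Hz


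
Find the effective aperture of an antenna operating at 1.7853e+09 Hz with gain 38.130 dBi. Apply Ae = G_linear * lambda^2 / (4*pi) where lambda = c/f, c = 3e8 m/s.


lambda = c / f = 3.0000e+08 / 1.7853e+09 = 0.1680390 m
G_linear = 10^(38.130/10) = 6501.297
Ae = G_linear * lambda^2 / (4*pi) = 6501.297 * 0.1680390^2 / (4*pi) = 14.61 m^2

14.61 m^2


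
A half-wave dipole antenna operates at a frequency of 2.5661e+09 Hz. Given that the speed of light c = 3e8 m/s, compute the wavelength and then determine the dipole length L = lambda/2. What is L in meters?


lambda = c / f = 3.0000e+08 / 2.5661e+09 = 0.1169089 m
L = lambda / 2 = 0.1169089 / 2 = 0.05845 m

0.05845 m


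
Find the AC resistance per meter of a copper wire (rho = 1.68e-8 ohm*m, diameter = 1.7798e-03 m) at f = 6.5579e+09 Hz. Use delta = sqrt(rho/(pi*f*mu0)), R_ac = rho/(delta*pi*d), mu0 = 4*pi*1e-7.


delta = sqrt(1.68e-8 / (pi * 6.5579e+09 * 4*pi*1e-7)) = 8.055498e-07 m
R_ac = 1.68e-8 / (8.055498e-07 * pi * 1.7798e-03) = 3.730 ohm/m

3.730 ohm/m


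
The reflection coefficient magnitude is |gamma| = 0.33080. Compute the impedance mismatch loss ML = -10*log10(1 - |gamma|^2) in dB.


ML = -10 * log10(1 - 0.33080^2) = -10 * log10(0.89057136) = 0.5033 dB

0.5033 dB


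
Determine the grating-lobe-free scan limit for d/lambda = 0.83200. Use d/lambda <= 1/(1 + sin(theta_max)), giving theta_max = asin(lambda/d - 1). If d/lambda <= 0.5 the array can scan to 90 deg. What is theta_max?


lambda/d - 1 = 1/0.83200 - 1 = 0.2019231
theta_max = asin(0.2019231) = 11.65 deg

11.65 deg


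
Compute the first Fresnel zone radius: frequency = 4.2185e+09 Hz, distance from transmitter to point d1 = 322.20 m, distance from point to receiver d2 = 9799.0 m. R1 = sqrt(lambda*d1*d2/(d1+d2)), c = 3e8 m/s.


lambda = c / f = 3.0000e+08 / 4.2185e+09 = 0.07111533 m
R1 = sqrt(0.07111533 * 322.20 * 9799.0 / (322.20 + 9799.0)) = 4.710 m

4.710 m


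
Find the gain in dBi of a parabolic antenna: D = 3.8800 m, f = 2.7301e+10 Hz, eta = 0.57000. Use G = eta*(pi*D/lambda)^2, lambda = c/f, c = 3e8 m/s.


lambda = c / f = 3.0000e+08 / 2.7301e+10 = 0.01098861 m
G_linear = 0.57000 * (pi * 3.8800 / 0.01098861)^2 = 701378.6
G_dBi = 10 * log10(701378.6) = 58.46 dBi

58.46 dBi


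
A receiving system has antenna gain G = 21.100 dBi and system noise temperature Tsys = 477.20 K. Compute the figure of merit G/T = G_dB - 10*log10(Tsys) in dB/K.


G/T = 21.100 - 10*log10(477.20) = 21.100 - 26.78700 = -5.687 dB/K

-5.687 dB/K


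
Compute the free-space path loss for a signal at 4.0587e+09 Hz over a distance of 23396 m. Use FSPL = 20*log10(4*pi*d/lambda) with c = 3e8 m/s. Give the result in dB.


lambda = c / f = 3.0000e+08 / 4.0587e+09 = 0.07391529 m
FSPL = 20 * log10(4*pi*23396/0.07391529) = 132.0 dB

132.0 dB


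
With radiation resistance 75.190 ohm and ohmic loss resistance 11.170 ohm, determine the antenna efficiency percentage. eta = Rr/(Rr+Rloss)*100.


eta = 75.190 / (75.190 + 11.170) * 100 = 87.07%

87.07%


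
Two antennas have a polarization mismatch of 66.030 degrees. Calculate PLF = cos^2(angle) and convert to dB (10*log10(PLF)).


PLF_linear = cos^2(66.030 deg) = 0.1650458
PLF_dB = 10 * log10(0.1650458) = -7.824 dB

-7.824 dB


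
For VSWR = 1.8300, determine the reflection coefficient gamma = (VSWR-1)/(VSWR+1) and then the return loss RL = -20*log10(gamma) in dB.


gamma = (1.8300 - 1) / (1.8300 + 1) = 0.2932862
RL = -20 * log10(0.2932862) = 10.65 dB

10.65 dB


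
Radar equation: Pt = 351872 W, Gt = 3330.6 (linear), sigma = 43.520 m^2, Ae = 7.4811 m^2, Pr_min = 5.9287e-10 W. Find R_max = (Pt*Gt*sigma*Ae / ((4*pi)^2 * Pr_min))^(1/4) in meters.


R^4 = 351872*3330.6*43.520*7.4811 / ((4*pi)^2 * 5.9287e-10) = 4.075513e+18
R_max = 4.075513e+18^0.25 = 44931 m

44931 m


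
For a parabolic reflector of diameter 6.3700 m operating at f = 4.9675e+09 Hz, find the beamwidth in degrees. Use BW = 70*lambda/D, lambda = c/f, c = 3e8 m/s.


lambda = c / f = 3.0000e+08 / 4.9675e+09 = 0.06039255 m
BW = 70 * 0.06039255 / 6.3700 = 0.6637 deg

0.6637 deg


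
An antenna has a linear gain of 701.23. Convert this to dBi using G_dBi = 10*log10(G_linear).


G_dBi = 10 * log10(701.23) = 28.46 dBi

28.46 dBi


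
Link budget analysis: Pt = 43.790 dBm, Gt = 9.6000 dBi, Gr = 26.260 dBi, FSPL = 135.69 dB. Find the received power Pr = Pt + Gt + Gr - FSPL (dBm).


Pr = 43.790 + 9.6000 + 26.260 - 135.69 = -56.04 dBm

-56.04 dBm


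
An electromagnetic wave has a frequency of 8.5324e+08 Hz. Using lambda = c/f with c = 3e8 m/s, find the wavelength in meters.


lambda = c / f = 3.0000e+08 / 8.5324e+08 = 0.3516 m

0.3516 m


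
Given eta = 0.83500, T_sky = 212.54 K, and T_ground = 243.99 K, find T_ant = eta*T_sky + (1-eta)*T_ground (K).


T_ant = 0.83500 * 212.54 + (1 - 0.83500) * 243.99 = 217.7 K

217.7 K


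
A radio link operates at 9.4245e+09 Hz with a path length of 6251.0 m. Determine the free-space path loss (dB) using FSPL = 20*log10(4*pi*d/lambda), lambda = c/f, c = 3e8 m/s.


lambda = c / f = 3.0000e+08 / 9.4245e+09 = 0.03183193 m
FSPL = 20 * log10(4*pi*6251.0/0.03183193) = 127.8 dB

127.8 dB


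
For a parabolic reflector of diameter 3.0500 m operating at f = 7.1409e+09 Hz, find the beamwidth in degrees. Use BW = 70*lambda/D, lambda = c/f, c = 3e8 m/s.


lambda = c / f = 3.0000e+08 / 7.1409e+09 = 0.04201151 m
BW = 70 * 0.04201151 / 3.0500 = 0.9642 deg

0.9642 deg


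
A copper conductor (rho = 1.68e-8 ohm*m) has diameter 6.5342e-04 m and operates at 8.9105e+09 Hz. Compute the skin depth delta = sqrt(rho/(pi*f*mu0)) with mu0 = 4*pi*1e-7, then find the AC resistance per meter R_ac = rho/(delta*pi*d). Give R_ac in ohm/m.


delta = sqrt(1.68e-8 / (pi * 8.9105e+09 * 4*pi*1e-7)) = 6.910727e-07 m
R_ac = 1.68e-8 / (6.910727e-07 * pi * 6.5342e-04) = 11.84 ohm/m

11.84 ohm/m


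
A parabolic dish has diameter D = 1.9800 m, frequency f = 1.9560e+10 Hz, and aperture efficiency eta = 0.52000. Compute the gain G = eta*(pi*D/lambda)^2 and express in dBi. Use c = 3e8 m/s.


lambda = c / f = 3.0000e+08 / 1.9560e+10 = 0.01533742 m
G_linear = 0.52000 * (pi * 1.9800 / 0.01533742)^2 = 85532.04
G_dBi = 10 * log10(85532.04) = 49.32 dBi

49.32 dBi


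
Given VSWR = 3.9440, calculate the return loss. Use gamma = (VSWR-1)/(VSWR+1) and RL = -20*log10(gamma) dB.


gamma = (3.9440 - 1) / (3.9440 + 1) = 0.5954693
RL = -20 * log10(0.5954693) = 4.503 dB

4.503 dB


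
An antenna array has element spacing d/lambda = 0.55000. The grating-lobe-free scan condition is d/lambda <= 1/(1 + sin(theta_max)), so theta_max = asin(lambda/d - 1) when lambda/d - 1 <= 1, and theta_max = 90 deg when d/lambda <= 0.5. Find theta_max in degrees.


lambda/d - 1 = 1/0.55000 - 1 = 0.8181818
theta_max = asin(0.8181818) = 54.90 deg

54.90 deg


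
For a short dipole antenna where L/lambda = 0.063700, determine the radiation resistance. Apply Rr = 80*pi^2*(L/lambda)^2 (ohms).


Rr = 80 * pi^2 * (0.063700)^2 = 80 * 9.869604 * 4.057690e-03 = 3.204 ohm

3.204 ohm


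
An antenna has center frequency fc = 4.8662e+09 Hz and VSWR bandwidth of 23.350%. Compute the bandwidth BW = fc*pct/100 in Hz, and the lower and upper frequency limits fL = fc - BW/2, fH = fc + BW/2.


BW = 4.8662e+09 * 23.350/100 = 1.136258e+09 Hz
fL = 4.8662e+09 - 1.136258e+09/2 = 4.298e+09 Hz
fH = 4.8662e+09 + 1.136258e+09/2 = 5.434e+09 Hz

BW=1.136e+09 Hz, fL=4.298e+09 Hz, fH=5.434e+09 Hz


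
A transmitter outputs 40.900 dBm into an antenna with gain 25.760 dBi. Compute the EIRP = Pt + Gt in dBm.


EIRP = Pt + Gt = 40.900 + 25.760 = 66.66 dBm

66.66 dBm


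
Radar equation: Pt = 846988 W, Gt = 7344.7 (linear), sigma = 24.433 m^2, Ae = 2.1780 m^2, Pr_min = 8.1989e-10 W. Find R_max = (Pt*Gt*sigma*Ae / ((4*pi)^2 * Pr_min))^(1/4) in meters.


R^4 = 846988*7344.7*24.433*2.1780 / ((4*pi)^2 * 8.1989e-10) = 2.556882e+18
R_max = 2.556882e+18^0.25 = 39988 m

39988 m


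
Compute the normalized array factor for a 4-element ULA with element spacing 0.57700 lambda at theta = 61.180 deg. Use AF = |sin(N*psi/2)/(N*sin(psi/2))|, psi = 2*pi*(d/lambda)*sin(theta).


psi = 2*pi*0.57700*sin(61.180 deg) = 3.176351 rad
AF = |sin(4*3.176351/2) / (4*sin(3.176351/2))| = 0.01737

0.01737


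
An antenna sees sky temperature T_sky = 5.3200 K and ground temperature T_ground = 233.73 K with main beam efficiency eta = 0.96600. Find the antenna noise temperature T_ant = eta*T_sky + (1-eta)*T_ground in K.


T_ant = 0.96600 * 5.3200 + (1 - 0.96600) * 233.73 = 13.09 K

13.09 K


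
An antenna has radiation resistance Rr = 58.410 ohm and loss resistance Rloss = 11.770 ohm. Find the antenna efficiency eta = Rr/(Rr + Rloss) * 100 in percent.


eta = 58.410 / (58.410 + 11.770) * 100 = 83.23%

83.23%


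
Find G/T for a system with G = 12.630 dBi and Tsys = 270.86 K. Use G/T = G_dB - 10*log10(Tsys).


G/T = 12.630 - 10*log10(270.86) = 12.630 - 24.32745 = -11.70 dB/K

-11.70 dB/K


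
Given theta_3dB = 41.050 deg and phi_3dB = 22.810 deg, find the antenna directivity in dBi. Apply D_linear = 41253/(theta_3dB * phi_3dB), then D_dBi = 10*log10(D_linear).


D_linear = 41253 / (41.050 * 22.810) = 44.05722
D_dBi = 10 * log10(44.05722) = 16.44 dBi

16.44 dBi


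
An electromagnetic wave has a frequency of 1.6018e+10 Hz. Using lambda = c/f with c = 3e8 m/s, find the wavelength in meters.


lambda = c / f = 3.0000e+08 / 1.6018e+10 = 0.01873 m

0.01873 m


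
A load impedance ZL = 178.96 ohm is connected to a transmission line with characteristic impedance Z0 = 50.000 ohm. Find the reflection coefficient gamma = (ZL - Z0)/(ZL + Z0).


gamma = (178.96 - 50.000) / (178.96 + 50.000) = 0.5632

0.5632


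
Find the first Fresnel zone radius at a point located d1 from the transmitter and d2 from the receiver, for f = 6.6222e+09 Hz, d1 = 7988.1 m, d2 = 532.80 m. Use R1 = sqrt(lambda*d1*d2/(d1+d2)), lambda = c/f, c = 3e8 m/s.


lambda = c / f = 3.0000e+08 / 6.6222e+09 = 0.04530217 m
R1 = sqrt(0.04530217 * 7988.1 * 532.80 / (7988.1 + 532.80)) = 4.757 m

4.757 m


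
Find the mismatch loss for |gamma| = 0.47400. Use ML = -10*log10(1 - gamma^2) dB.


ML = -10 * log10(1 - 0.47400^2) = -10 * log10(0.775324) = 1.105 dB

1.105 dB


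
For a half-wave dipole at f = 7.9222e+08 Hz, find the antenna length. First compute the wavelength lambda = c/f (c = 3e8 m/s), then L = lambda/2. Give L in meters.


lambda = c / f = 3.0000e+08 / 7.9222e+08 = 0.3786827 m
L = lambda / 2 = 0.3786827 / 2 = 0.1893 m

0.1893 m


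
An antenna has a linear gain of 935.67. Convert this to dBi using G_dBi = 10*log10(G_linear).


G_dBi = 10 * log10(935.67) = 29.71 dBi

29.71 dBi


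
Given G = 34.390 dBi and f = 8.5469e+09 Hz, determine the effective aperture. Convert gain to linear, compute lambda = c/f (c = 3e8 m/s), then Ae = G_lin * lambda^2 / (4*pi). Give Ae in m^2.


lambda = c / f = 3.0000e+08 / 8.5469e+09 = 0.03510045 m
G_linear = 10^(34.390/10) = 2747.894
Ae = G_linear * lambda^2 / (4*pi) = 2747.894 * 0.03510045^2 / (4*pi) = 0.2694 m^2

0.2694 m^2


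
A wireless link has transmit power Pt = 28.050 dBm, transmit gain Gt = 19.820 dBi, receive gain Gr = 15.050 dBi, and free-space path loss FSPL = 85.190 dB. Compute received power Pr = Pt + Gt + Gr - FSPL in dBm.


Pr = 28.050 + 19.820 + 15.050 - 85.190 = -22.27 dBm

-22.27 dBm


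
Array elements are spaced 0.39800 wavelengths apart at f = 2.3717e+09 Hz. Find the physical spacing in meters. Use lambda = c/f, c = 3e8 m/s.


lambda = c / f = 3.0000e+08 / 2.3717e+09 = 0.1264915 m
d = 0.39800 * 0.1264915 = 0.05034 m

0.05034 m


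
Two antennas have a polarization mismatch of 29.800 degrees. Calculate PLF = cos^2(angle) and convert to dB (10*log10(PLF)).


PLF_linear = cos^2(29.800 deg) = 0.7530169
PLF_dB = 10 * log10(0.7530169) = -1.232 dB

-1.232 dB


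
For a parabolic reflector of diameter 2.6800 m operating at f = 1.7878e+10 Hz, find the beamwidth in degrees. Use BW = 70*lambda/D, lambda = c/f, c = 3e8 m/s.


lambda = c / f = 3.0000e+08 / 1.7878e+10 = 0.01678040 m
BW = 70 * 0.01678040 / 2.6800 = 0.4383 deg

0.4383 deg


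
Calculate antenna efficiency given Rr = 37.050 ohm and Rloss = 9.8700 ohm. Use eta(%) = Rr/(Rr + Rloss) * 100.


eta = 37.050 / (37.050 + 9.8700) * 100 = 78.96%

78.96%


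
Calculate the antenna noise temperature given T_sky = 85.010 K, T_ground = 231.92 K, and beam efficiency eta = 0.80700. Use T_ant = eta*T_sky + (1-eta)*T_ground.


T_ant = 0.80700 * 85.010 + (1 - 0.80700) * 231.92 = 113.4 K

113.4 K


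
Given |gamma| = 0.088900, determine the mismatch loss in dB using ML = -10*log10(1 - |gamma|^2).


ML = -10 * log10(1 - 0.088900^2) = -10 * log10(0.99209679) = 0.03446 dB

0.03446 dB


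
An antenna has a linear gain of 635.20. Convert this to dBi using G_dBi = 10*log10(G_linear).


G_dBi = 10 * log10(635.20) = 28.03 dBi

28.03 dBi


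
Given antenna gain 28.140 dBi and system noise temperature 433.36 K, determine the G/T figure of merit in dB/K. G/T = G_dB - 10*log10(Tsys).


G/T = 28.140 - 10*log10(433.36) = 28.140 - 26.36849 = 1.772 dB/K

1.772 dB/K


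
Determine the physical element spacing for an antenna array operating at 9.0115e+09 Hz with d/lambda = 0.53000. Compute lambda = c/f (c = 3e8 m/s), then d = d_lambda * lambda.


lambda = c / f = 3.0000e+08 / 9.0115e+09 = 0.03329080 m
d = 0.53000 * 0.03329080 = 0.01764 m

0.01764 m


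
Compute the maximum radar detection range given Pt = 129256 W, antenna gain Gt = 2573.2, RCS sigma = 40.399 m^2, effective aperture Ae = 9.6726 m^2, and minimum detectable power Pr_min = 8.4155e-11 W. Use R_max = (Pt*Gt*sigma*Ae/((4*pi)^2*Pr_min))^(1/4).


R^4 = 129256*2573.2*40.399*9.6726 / ((4*pi)^2 * 8.4155e-11) = 9.779991e+18
R_max = 9.779991e+18^0.25 = 55922 m

55922 m


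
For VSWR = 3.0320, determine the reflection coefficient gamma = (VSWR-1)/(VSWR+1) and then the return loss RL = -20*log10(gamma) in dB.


gamma = (3.0320 - 1) / (3.0320 + 1) = 0.5039683
RL = -20 * log10(0.5039683) = 5.952 dB

5.952 dB


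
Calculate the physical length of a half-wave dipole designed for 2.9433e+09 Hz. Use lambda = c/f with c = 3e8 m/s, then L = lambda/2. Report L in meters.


lambda = c / f = 3.0000e+08 / 2.9433e+09 = 0.1019264 m
L = lambda / 2 = 0.1019264 / 2 = 0.05096 m

0.05096 m


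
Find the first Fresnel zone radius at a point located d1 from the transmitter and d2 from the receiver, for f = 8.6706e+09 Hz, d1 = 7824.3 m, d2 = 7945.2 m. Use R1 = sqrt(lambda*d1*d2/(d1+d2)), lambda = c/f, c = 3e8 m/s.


lambda = c / f = 3.0000e+08 / 8.6706e+09 = 0.03459968 m
R1 = sqrt(0.03459968 * 7824.3 * 7945.2 / (7824.3 + 7945.2)) = 11.68 m

11.68 m


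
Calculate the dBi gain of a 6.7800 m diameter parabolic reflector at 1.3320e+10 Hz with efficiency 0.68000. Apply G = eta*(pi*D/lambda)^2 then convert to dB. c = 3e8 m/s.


lambda = c / f = 3.0000e+08 / 1.3320e+10 = 0.02252252 m
G_linear = 0.68000 * (pi * 6.7800 / 0.02252252)^2 = 608182.7
G_dBi = 10 * log10(608182.7) = 57.84 dBi

57.84 dBi


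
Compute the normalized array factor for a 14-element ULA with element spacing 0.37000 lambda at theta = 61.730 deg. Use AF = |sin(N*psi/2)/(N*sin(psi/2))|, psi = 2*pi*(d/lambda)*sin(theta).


psi = 2*pi*0.37000*sin(61.730 deg) = 2.047492 rad
AF = |sin(14*2.047492/2) / (14*sin(2.047492/2))| = 0.08204

0.08204


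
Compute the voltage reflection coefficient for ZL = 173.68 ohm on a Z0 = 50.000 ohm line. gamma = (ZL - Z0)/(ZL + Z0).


gamma = (173.68 - 50.000) / (173.68 + 50.000) = 0.5529

0.5529


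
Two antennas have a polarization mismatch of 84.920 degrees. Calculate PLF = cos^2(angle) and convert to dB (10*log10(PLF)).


PLF_linear = cos^2(84.920 deg) = 7.840502e-03
PLF_dB = 10 * log10(7.840502e-03) = -21.06 dB

-21.06 dB


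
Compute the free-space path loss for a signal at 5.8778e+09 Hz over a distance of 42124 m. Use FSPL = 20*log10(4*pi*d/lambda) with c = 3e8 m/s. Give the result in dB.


lambda = c / f = 3.0000e+08 / 5.8778e+09 = 0.05103950 m
FSPL = 20 * log10(4*pi*42124/0.05103950) = 140.3 dB

140.3 dB


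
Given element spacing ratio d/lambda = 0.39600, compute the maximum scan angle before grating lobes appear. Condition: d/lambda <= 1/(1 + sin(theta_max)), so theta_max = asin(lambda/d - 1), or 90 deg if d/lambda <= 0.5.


lambda/d - 1 = 1/0.39600 - 1 = 1.525253 >= 1
d/lambda <= 0.5, so the array can scan to endfire without grating lobes: theta_max = 90 deg

90 deg


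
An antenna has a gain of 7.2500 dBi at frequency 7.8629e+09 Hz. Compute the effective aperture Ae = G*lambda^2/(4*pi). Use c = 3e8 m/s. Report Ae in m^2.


lambda = c / f = 3.0000e+08 / 7.8629e+09 = 0.03815386 m
G_linear = 10^(7.2500/10) = 5.308844
Ae = G_linear * lambda^2 / (4*pi) = 5.308844 * 0.03815386^2 / (4*pi) = 6.150e-04 m^2

6.150e-04 m^2


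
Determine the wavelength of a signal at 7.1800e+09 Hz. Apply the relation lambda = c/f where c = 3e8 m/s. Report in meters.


lambda = c / f = 3.0000e+08 / 7.1800e+09 = 0.04178 m

0.04178 m


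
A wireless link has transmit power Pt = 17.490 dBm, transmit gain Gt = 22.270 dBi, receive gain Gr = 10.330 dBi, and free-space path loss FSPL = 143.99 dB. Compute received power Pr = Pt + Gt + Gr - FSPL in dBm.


Pr = 17.490 + 22.270 + 10.330 - 143.99 = -93.90 dBm

-93.90 dBm


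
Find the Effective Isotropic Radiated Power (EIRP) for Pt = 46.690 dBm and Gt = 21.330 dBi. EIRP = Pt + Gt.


EIRP = Pt + Gt = 46.690 + 21.330 = 68.02 dBm

68.02 dBm


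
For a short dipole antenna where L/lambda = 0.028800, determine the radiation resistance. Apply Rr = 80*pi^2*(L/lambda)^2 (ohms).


Rr = 80 * pi^2 * (0.028800)^2 = 80 * 9.869604 * 8.294400e-04 = 0.6549 ohm

0.6549 ohm


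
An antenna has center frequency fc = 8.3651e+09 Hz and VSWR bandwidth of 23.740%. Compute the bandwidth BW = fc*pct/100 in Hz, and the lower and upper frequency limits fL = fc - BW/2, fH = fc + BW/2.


BW = 8.3651e+09 * 23.740/100 = 1.985875e+09 Hz
fL = 8.3651e+09 - 1.985875e+09/2 = 7.372e+09 Hz
fH = 8.3651e+09 + 1.985875e+09/2 = 9.358e+09 Hz

BW=1.986e+09 Hz, fL=7.372e+09 Hz, fH=9.358e+09 Hz


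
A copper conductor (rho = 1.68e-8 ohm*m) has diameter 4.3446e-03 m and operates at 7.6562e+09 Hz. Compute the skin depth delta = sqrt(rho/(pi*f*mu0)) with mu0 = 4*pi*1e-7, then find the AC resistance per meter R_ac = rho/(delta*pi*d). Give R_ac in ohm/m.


delta = sqrt(1.68e-8 / (pi * 7.6562e+09 * 4*pi*1e-7)) = 7.455352e-07 m
R_ac = 1.68e-8 / (7.455352e-07 * pi * 4.3446e-03) = 1.651 ohm/m

1.651 ohm/m


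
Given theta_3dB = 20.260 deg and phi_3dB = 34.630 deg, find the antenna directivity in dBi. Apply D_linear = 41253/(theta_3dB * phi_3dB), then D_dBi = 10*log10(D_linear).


D_linear = 41253 / (20.260 * 34.630) = 58.79814
D_dBi = 10 * log10(58.79814) = 17.69 dBi

17.69 dBi


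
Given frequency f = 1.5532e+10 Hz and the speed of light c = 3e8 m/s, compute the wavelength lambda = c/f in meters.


lambda = c / f = 3.0000e+08 / 1.5532e+10 = 0.01931 m

0.01931 m


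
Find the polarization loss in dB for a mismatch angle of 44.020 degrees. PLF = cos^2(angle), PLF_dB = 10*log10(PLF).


PLF_linear = cos^2(44.020 deg) = 0.5171009
PLF_dB = 10 * log10(0.5171009) = -2.864 dB

-2.864 dB


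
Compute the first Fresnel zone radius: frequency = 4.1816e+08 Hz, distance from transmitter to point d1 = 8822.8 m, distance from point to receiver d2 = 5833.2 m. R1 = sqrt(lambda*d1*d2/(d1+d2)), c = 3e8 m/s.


lambda = c / f = 3.0000e+08 / 4.1816e+08 = 0.7174287 m
R1 = sqrt(0.7174287 * 8822.8 * 5833.2 / (8822.8 + 5833.2)) = 50.19 m

50.19 m


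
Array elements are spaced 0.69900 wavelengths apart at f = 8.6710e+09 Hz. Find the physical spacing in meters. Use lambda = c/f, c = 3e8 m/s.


lambda = c / f = 3.0000e+08 / 8.6710e+09 = 0.03459809 m
d = 0.69900 * 0.03459809 = 0.02418 m

0.02418 m


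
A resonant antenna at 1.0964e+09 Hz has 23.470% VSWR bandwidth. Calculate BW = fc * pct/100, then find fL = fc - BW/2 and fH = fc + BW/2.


BW = 1.0964e+09 * 23.470/100 = 2.573251e+08 Hz
fL = 1.0964e+09 - 2.573251e+08/2 = 9.677e+08 Hz
fH = 1.0964e+09 + 2.573251e+08/2 = 1.225e+09 Hz

BW=2.573e+08 Hz, fL=9.677e+08 Hz, fH=1.225e+09 Hz


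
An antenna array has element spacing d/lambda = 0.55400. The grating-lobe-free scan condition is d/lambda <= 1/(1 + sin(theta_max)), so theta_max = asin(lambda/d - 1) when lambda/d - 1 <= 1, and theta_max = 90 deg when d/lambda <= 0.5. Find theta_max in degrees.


lambda/d - 1 = 1/0.55400 - 1 = 0.8050542
theta_max = asin(0.8050542) = 53.62 deg

53.62 deg


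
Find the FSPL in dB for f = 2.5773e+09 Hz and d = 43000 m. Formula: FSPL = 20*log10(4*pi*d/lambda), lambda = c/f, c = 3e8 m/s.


lambda = c / f = 3.0000e+08 / 2.5773e+09 = 0.1164009 m
FSPL = 20 * log10(4*pi*43000/0.1164009) = 133.3 dB

133.3 dB


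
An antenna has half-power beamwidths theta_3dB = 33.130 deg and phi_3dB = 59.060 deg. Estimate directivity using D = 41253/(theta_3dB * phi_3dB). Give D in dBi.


D_linear = 41253 / (33.130 * 59.060) = 21.08340
D_dBi = 10 * log10(21.08340) = 13.24 dBi

13.24 dBi


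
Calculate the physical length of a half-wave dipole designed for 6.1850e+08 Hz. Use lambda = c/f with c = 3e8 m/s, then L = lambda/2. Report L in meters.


lambda = c / f = 3.0000e+08 / 6.1850e+08 = 0.4850445 m
L = lambda / 2 = 0.4850445 / 2 = 0.2425 m

0.2425 m


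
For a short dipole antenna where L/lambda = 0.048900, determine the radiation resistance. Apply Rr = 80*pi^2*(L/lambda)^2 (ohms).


Rr = 80 * pi^2 * (0.048900)^2 = 80 * 9.869604 * 2.391210e-03 = 1.888 ohm

1.888 ohm


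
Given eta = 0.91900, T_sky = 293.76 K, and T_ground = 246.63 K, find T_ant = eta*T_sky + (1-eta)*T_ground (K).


T_ant = 0.91900 * 293.76 + (1 - 0.91900) * 246.63 = 289.9 K

289.9 K


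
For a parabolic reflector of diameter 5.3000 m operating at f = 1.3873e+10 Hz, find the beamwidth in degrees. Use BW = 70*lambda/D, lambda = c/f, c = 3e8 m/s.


lambda = c / f = 3.0000e+08 / 1.3873e+10 = 0.02162474 m
BW = 70 * 0.02162474 / 5.3000 = 0.2856 deg

0.2856 deg


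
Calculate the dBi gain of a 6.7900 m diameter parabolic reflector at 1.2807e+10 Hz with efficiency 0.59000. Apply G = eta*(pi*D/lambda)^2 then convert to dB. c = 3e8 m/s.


lambda = c / f = 3.0000e+08 / 1.2807e+10 = 0.02342469 m
G_linear = 0.59000 * (pi * 6.7900 / 0.02342469)^2 = 489264.4
G_dBi = 10 * log10(489264.4) = 56.90 dBi

56.90 dBi


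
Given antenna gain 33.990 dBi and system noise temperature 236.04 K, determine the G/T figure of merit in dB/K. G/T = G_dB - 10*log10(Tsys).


G/T = 33.990 - 10*log10(236.04) = 33.990 - 23.72986 = 10.26 dB/K

10.26 dB/K


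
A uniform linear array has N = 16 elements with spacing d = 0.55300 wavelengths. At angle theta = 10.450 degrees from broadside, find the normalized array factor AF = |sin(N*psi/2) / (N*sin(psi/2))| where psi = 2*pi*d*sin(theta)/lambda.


psi = 2*pi*0.55300*sin(10.450 deg) = 0.6302142 rad
AF = |sin(16*0.6302142/2) / (16*sin(0.6302142/2))| = 0.1908

0.1908


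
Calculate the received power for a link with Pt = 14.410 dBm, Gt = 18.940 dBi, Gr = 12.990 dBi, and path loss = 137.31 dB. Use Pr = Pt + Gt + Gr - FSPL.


Pr = 14.410 + 18.940 + 12.990 - 137.31 = -90.97 dBm

-90.97 dBm


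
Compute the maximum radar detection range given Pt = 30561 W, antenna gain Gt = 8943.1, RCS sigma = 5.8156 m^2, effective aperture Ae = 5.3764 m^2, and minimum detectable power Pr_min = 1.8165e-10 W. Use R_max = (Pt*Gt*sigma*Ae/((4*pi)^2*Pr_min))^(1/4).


R^4 = 30561*8943.1*5.8156*5.3764 / ((4*pi)^2 * 1.8165e-10) = 2.979111e+17
R_max = 2.979111e+17^0.25 = 23363 m

23363 m


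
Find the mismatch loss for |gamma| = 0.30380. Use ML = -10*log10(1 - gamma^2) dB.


ML = -10 * log10(1 - 0.30380^2) = -10 * log10(0.90770556) = 0.4206 dB

0.4206 dB


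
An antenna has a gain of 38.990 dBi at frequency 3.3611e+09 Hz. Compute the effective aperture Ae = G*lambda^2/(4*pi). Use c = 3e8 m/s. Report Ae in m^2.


lambda = c / f = 3.0000e+08 / 3.3611e+09 = 0.08925649 m
G_linear = 10^(38.990/10) = 7925.013
Ae = G_linear * lambda^2 / (4*pi) = 7925.013 * 0.08925649^2 / (4*pi) = 5.024 m^2

5.024 m^2


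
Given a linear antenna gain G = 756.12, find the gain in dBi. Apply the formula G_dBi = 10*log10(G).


G_dBi = 10 * log10(756.12) = 28.79 dBi

28.79 dBi


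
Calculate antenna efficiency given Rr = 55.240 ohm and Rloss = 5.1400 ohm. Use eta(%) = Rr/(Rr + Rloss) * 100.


eta = 55.240 / (55.240 + 5.1400) * 100 = 91.49%

91.49%


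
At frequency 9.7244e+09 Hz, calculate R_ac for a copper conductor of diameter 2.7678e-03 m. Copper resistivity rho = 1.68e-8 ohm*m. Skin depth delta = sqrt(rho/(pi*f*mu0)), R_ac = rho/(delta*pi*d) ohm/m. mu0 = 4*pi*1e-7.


delta = sqrt(1.68e-8 / (pi * 9.7244e+09 * 4*pi*1e-7)) = 6.615206e-07 m
R_ac = 1.68e-8 / (6.615206e-07 * pi * 2.7678e-03) = 2.921 ohm/m

2.921 ohm/m


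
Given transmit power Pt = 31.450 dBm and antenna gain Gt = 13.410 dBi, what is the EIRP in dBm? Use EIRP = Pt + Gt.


EIRP = Pt + Gt = 31.450 + 13.410 = 44.86 dBm

44.86 dBm


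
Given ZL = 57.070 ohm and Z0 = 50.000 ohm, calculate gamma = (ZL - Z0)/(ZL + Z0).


gamma = (57.070 - 50.000) / (57.070 + 50.000) = 0.06603

0.06603


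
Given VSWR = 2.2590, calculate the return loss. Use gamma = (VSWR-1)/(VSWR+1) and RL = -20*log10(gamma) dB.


gamma = (2.2590 - 1) / (2.2590 + 1) = 0.3863148
RL = -20 * log10(0.3863148) = 8.261 dB

8.261 dB


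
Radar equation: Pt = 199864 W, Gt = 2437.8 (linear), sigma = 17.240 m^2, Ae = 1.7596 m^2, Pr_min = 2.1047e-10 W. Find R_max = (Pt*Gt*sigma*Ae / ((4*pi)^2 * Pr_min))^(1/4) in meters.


R^4 = 199864*2437.8*17.240*1.7596 / ((4*pi)^2 * 2.1047e-10) = 4.447070e+17
R_max = 4.447070e+17^0.25 = 25824 m

25824 m


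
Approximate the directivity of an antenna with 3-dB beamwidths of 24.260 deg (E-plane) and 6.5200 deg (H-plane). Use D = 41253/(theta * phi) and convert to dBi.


D_linear = 41253 / (24.260 * 6.5200) = 260.8057
D_dBi = 10 * log10(260.8057) = 24.16 dBi

24.16 dBi


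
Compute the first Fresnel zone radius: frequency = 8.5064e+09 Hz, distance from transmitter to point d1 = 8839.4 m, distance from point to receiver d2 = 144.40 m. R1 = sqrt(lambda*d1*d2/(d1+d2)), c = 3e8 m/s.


lambda = c / f = 3.0000e+08 / 8.5064e+09 = 0.03526756 m
R1 = sqrt(0.03526756 * 8839.4 * 144.40 / (8839.4 + 144.40)) = 2.238 m

2.238 m


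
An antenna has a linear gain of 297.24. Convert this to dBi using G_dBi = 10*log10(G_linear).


G_dBi = 10 * log10(297.24) = 24.73 dBi

24.73 dBi


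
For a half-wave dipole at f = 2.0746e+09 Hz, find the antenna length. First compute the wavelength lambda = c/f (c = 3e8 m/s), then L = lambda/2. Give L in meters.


lambda = c / f = 3.0000e+08 / 2.0746e+09 = 0.1446062 m
L = lambda / 2 = 0.1446062 / 2 = 0.07230 m

0.07230 m


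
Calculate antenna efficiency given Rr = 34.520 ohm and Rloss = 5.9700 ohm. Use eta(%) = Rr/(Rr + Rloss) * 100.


eta = 34.520 / (34.520 + 5.9700) * 100 = 85.26%

85.26%


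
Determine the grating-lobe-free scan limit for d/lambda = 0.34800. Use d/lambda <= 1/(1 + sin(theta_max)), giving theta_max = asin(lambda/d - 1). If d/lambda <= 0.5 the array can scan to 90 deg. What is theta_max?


lambda/d - 1 = 1/0.34800 - 1 = 1.873563 >= 1
d/lambda <= 0.5, so the array can scan to endfire without grating lobes: theta_max = 90 deg

90 deg


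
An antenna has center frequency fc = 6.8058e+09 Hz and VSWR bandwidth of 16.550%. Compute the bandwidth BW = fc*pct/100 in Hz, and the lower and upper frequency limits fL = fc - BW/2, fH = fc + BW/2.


BW = 6.8058e+09 * 16.550/100 = 1.126360e+09 Hz
fL = 6.8058e+09 - 1.126360e+09/2 = 6.243e+09 Hz
fH = 6.8058e+09 + 1.126360e+09/2 = 7.369e+09 Hz

BW=1.126e+09 Hz, fL=6.243e+09 Hz, fH=7.369e+09 Hz


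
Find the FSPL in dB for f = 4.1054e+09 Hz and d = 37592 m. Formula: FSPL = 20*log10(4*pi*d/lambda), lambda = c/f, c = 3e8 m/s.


lambda = c / f = 3.0000e+08 / 4.1054e+09 = 0.07307449 m
FSPL = 20 * log10(4*pi*37592/0.07307449) = 136.2 dB

136.2 dB


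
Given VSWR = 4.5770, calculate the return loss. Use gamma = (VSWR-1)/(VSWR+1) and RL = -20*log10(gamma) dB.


gamma = (4.5770 - 1) / (4.5770 + 1) = 0.6413843
RL = -20 * log10(0.6413843) = 3.858 dB

3.858 dB


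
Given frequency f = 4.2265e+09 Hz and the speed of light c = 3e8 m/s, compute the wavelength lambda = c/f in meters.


lambda = c / f = 3.0000e+08 / 4.2265e+09 = 0.07098 m

0.07098 m


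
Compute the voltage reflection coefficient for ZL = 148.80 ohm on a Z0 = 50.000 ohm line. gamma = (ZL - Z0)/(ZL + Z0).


gamma = (148.80 - 50.000) / (148.80 + 50.000) = 0.4970

0.4970
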